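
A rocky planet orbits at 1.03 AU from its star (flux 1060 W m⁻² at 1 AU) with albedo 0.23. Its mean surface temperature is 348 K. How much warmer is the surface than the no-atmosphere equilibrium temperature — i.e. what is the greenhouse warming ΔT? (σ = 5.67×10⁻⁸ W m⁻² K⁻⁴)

S = 1060/1.03² = 999.2 W m⁻².
T_eq = [S(1−A)/(4σ)]^(1/4) = [999.2×0.77/(4×5.67×10⁻⁸)]^(1/4) = 241.3 K.
ΔT = T_surf − T_eq = 348 − 241.3.

ΔT ≈ 106.7 K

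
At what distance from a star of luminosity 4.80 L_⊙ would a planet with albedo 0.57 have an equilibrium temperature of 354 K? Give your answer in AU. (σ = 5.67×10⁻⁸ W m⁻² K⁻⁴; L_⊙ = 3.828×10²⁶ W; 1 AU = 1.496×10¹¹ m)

L = 4.80 × 3.828×10²⁶ = 1.84×10²⁷ W.
From T_eq⁴ = L(1−A)/(16πσd²): d = √[L(1−A)/(16πσT_eq⁴)].
d = √[1.84×10²⁷ × 0.43 / (16π × 5.67×10⁻⁸ × (354)⁴)] = 1.33×10¹¹ m = 0.888 AU.

d ≈ 0.888 AU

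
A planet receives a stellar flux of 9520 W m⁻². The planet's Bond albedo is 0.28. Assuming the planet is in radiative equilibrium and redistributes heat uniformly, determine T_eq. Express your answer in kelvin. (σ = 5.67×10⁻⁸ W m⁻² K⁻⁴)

T_eq ≈ 417 K

Energy balance: absorbed = emitted ⇒ πR²·S(1−A) = 4πR²·σT_eq⁴, so T_eq⁴ = S(1−A)/(4σ).
T_eq = [9520 × 0.72 / (4 × 5.67×10⁻⁸)]^(1/4) = (3.02×10¹⁰)^(1/4) = 417 K.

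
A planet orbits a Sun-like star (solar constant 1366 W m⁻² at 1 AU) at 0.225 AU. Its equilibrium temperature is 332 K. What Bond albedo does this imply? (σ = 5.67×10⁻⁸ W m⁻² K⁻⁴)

Flux at 0.225 AU: S = 1366/0.225² = 2.70×10⁴ W m⁻².
From T_eq⁴ = S(1−A)/(4σ): 1−A = 4σT_eq⁴/S.
1−A = 4 × 5.67×10⁻⁸ × (332)⁴ / 2.70×10⁴ = 0.102.

A ≈ 0.90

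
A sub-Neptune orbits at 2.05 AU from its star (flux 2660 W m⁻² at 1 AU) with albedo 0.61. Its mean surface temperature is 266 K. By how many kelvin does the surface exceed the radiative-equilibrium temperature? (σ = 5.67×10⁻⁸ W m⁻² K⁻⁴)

ΔT ≈ 84.4 K

S = 2660/2.05² = 633.0 W m⁻².
T_eq = [S(1−A)/(4σ)]^(1/4) = [633.0×0.39/(4×5.67×10⁻⁸)]^(1/4) = 181.6 K.
ΔT = T_surf − T_eq = 266 − 181.6.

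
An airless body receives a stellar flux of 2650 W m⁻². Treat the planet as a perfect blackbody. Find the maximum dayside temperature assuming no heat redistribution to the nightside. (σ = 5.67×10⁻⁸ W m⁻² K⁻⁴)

With no redistribution each surface element balances locally: S(1−A) = σT⁴.
T = [2650 × 1.00 / 5.67×10⁻⁸]^(1/4) = (4.67×10¹⁰)^(1/4) = 465 K.

T_ss ≈ 465 K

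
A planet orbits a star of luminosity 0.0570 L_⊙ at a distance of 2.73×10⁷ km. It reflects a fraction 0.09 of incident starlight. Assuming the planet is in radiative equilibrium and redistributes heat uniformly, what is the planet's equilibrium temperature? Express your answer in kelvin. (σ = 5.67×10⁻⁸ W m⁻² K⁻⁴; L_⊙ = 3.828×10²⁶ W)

d = 2.73×10⁷ km = 2.73×10¹⁰ m.
L = 0.0570 × 3.828×10²⁶ = 2.18×10²⁵ W.
Flux: S = L/(4πd²) = 2.18×10²⁵/(4π×(2.73×10¹⁰)²) = 2330 W m⁻².
Energy balance: absorbed = emitted ⇒ πR²·S(1−A) = 4πR²·σT_eq⁴, so T_eq⁴ = S(1−A)/(4σ).
T_eq = [2330 × 0.91 / (4 × 5.67×10⁻⁸)]^(1/4) = (9.35×10⁹)^(1/4) = 311 K.

T_eq ≈ 311 K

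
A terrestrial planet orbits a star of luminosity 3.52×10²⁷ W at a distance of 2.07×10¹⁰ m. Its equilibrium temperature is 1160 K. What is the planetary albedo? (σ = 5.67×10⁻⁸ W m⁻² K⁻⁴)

A ≈ 0.37

Flux: S = L/(4πd²) = 3.52×10²⁷/(4π×(2.07×10¹⁰)²) = 6.54×10⁵ W m⁻².
From T_eq⁴ = S(1−A)/(4σ): 1−A = 4σT_eq⁴/S.
1−A = 4 × 5.67×10⁻⁸ × (1160)⁴ / 6.54×10⁵ = 0.628.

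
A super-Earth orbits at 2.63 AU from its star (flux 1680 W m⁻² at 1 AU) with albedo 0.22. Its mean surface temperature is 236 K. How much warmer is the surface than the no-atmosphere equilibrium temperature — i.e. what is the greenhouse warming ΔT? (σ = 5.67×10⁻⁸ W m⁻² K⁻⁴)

S = 1680/2.63² = 242.9 W m⁻².
T_eq = [S(1−A)/(4σ)]^(1/4) = [242.9×0.78/(4×5.67×10⁻⁸)]^(1/4) = 170.0 K.
ΔT = T_surf − T_eq = 236 − 170.0.

ΔT ≈ 66.0 K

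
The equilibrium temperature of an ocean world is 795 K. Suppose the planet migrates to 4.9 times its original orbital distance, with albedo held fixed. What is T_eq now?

T_eq ≈ 359 K

T_eq ∝ L^(1/4) · d^(−1/2).
T′ = 795 / 4.9^(1/2) = 359 K.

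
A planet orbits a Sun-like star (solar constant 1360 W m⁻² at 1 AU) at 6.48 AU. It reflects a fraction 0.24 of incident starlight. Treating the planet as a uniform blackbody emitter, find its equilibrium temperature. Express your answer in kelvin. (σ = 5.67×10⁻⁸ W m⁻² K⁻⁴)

T_eq ≈ 102 K

Flux at 6.48 AU: S = 1360/6.48² = 32.4 W m⁻².
Energy balance: absorbed = emitted ⇒ πR²·S(1−A) = 4πR²·σT_eq⁴, so T_eq⁴ = S(1−A)/(4σ).
T_eq = [32.4 × 0.76 / (4 × 5.67×10⁻⁸)]^(1/4) = (1.09×10⁸)^(1/4) = 102 K.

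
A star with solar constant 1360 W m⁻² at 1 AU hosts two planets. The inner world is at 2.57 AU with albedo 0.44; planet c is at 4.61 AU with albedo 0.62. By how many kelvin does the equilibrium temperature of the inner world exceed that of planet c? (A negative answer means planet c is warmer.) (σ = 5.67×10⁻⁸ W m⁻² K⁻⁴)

ΔT ≈ 48.4 K

T_eq = [S₀(1−A)/(4σd²)]^(1/4), so T ∝ (1−A)^(1/4) / √d.
T₁ = [1360×0.56/(4×5.67×10⁻⁸×2.57²)]^(1/4) = 150.16 K.
T₂ = [1360×0.38/(4×5.67×10⁻⁸×4.61²)]^(1/4) = 101.76 K.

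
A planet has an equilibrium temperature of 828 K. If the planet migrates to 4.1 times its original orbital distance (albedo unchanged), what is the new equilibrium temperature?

T_eq ≈ 409 K

T_eq ∝ L^(1/4) · d^(−1/2).
T′ = 828 / 4.1^(1/2) = 409 K.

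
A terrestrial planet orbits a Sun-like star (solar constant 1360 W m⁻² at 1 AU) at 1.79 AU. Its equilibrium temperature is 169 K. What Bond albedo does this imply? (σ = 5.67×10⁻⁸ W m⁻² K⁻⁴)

A ≈ 0.56

Flux at 1.79 AU: S = 1360/1.79² = 424 W m⁻².
From T_eq⁴ = S(1−A)/(4σ): 1−A = 4σT_eq⁴/S.
1−A = 4 × 5.67×10⁻⁸ × (169)⁴ / 424 = 0.436.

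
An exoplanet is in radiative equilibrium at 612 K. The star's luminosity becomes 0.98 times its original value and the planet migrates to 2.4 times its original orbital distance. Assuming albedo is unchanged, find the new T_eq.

T_eq ∝ L^(1/4) · d^(−1/2).
T′ = 612 × 0.98^(1/4) / 2.4^(1/2) = 393 K.

T_eq ≈ 393 K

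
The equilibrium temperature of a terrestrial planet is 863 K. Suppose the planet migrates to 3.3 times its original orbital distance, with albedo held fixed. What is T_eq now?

T_eq ≈ 475 K

T_eq ∝ L^(1/4) · d^(−1/2).
T′ = 863 / 3.3^(1/2) = 475 K.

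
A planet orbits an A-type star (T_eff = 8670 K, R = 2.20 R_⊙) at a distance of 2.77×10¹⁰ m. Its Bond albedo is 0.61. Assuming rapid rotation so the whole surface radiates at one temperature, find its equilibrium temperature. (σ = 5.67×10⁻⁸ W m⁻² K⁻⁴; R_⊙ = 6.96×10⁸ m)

R_⋆ = 2.20 × 6.96×10⁸ = 1.53×10⁹ m.
L = 4πR_⋆²σT_⋆⁴ = 4π(1.53×10⁹)² × 5.67×10⁻⁸ × (8670)⁴ = 9.44×10²⁷ W.
S = L/(4πd²) = 9.79×10⁵ W m⁻².
Energy balance: absorbed = emitted ⇒ πR²·S(1−A) = 4πR²·σT_eq⁴, so T_eq⁴ = S(1−A)/(4σ).
T_eq = [9.79×10⁵ × 0.39 / (4 × 5.67×10⁻⁸)]^(1/4) = (1.68×10¹²)^(1/4) = 1140 K.

T_eq ≈ 1140 K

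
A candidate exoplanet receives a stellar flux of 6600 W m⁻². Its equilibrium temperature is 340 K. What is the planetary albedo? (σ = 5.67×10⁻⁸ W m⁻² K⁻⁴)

From T_eq⁴ = S(1−A)/(4σ): 1−A = 4σT_eq⁴/S.
1−A = 4 × 5.67×10⁻⁸ × (340)⁴ / 6600 = 0.459.

A ≈ 0.54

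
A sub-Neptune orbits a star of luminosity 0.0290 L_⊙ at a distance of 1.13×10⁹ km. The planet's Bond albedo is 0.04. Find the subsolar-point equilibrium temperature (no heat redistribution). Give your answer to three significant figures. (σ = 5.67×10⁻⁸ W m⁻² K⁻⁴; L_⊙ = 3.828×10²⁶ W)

d = 1.13×10⁹ km = 1.13×10¹² m.
L = 0.0290 × 3.828×10²⁶ = 1.11×10²⁵ W.
Flux: S = L/(4πd²) = 1.11×10²⁵/(4π×(1.13×10¹²)²) = 0.692 W m⁻².
At the subsolar point the surface absorbs S(1−A) and emits σT⁴ per unit area — no factor of 4, since only the local patch is in balance.
T = [0.692 × 0.96 / 5.67×10⁻⁸]^(1/4) = (1.17×10⁷)^(1/4) = 58.5 K.

T_ss ≈ 58.5 K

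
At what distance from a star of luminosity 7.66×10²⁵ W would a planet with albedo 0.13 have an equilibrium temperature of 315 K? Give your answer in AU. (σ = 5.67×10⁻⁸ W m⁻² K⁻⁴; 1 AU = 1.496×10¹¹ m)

From T_eq⁴ = L(1−A)/(16πσd²): d = √[L(1−A)/(16πσT_eq⁴)].
d = √[7.66×10²⁵ × 0.87 / (16π × 5.67×10⁻⁸ × (315)⁴)] = 4.87×10¹⁰ m = 0.326 AU.

d ≈ 0.326 AU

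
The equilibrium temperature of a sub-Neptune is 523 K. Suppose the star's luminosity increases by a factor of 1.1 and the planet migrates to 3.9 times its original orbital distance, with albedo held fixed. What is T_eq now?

T_eq ∝ L^(1/4) · d^(−1/2).
T′ = 523 × 1.1^(1/4) / 3.9^(1/2) = 271 K.

T_eq ≈ 271 K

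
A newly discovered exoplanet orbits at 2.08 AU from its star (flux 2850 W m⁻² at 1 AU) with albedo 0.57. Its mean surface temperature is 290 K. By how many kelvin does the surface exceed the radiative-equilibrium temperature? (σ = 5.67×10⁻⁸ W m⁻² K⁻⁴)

ΔT ≈ 102.0 K

S = 2850/2.08² = 658.7 W m⁻².
T_eq = [S(1−A)/(4σ)]^(1/4) = [658.7×0.43/(4×5.67×10⁻⁸)]^(1/4) = 188.0 K.
ΔT = T_surf − T_eq = 290 − 188.0.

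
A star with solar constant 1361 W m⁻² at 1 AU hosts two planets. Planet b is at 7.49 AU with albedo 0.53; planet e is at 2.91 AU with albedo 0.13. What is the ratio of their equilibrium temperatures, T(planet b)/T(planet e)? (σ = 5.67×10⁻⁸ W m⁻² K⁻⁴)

T_eq = [S₀(1−A)/(4σd²)]^(1/4), so T ∝ (1−A)^(1/4) / √d.
T₁ = [1361×0.47/(4×5.67×10⁻⁸×7.49²)]^(1/4) = 84.20 K.
T₂ = [1361×0.87/(4×5.67×10⁻⁸×2.91²)]^(1/4) = 157.57 K.

T₁/T₂ ≈ 0.534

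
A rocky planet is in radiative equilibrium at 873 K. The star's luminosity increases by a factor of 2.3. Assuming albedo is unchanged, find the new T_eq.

T_eq ∝ L^(1/4) · d^(−1/2).
T′ = 873 × 2.3^(1/4) = 1080 K.

T_eq ≈ 1080 K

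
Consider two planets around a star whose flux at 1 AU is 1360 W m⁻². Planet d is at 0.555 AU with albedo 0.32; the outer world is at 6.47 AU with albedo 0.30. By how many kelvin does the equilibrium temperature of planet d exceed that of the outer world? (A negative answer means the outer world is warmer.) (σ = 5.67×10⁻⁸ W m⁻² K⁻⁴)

ΔT ≈ 239.1 K

T_eq = [S₀(1−A)/(4σd²)]^(1/4), so T ∝ (1−A)^(1/4) / √d.
T₁ = [1360×0.68/(4×5.67×10⁻⁸×0.555²)]^(1/4) = 339.20 K.
T₂ = [1360×0.70/(4×5.67×10⁻⁸×6.47²)]^(1/4) = 100.07 K.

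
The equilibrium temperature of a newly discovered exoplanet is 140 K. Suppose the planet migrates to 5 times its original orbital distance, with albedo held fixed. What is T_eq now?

T_eq ≈ 62.6 K

T_eq ∝ L^(1/4) · d^(−1/2).
T′ = 140 / 5^(1/2) = 62.6 K.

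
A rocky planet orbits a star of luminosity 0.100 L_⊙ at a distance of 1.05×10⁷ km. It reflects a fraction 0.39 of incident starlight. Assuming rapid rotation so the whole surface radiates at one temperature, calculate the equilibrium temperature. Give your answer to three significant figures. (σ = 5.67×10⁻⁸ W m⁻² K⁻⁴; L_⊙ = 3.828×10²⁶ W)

d = 1.05×10⁷ km = 1.05×10¹⁰ m.
L = 0.100 × 3.828×10²⁶ = 3.83×10²⁵ W.
Flux: S = L/(4πd²) = 3.83×10²⁵/(4π×(1.05×10¹⁰)²) = 2.76×10⁴ W m⁻².
Energy balance: absorbed = emitted ⇒ πR²·S(1−A) = 4πR²·σT_eq⁴, so T_eq⁴ = S(1−A)/(4σ).
T_eq = [2.76×10⁴ × 0.61 / (4 × 5.67×10⁻⁸)]^(1/4) = (7.43×10¹⁰)^(1/4) = 522 K.

T_eq ≈ 522 K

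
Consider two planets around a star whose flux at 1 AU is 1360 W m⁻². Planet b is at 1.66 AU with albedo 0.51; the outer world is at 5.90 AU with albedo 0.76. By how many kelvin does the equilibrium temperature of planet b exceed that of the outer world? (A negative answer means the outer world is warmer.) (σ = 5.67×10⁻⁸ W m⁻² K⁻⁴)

T_eq = [S₀(1−A)/(4σd²)]^(1/4), so T ∝ (1−A)^(1/4) / √d.
T₁ = [1360×0.49/(4×5.67×10⁻⁸×1.66²)]^(1/4) = 180.70 K.
T₂ = [1360×0.24/(4×5.67×10⁻⁸×5.90²)]^(1/4) = 80.19 K.

ΔT ≈ 100.5 K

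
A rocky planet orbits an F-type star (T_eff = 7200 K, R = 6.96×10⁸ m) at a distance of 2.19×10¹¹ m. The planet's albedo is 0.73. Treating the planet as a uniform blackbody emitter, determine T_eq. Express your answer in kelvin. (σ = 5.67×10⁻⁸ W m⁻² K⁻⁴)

L = 4πR_⋆²σT_⋆⁴ = 4π(6.96×10⁸)² × 5.67×10⁻⁸ × (7200)⁴ = 9.28×10²⁶ W.
S = L/(4πd²) = 1540 W m⁻².
Energy balance: absorbed = emitted ⇒ πR²·S(1−A) = 4πR²·σT_eq⁴, so T_eq⁴ = S(1−A)/(4σ).
T_eq = [1540 × 0.27 / (4 × 5.67×10⁻⁸)]^(1/4) = (1.83×10⁹)^(1/4) = 207 K.

T_eq ≈ 207 K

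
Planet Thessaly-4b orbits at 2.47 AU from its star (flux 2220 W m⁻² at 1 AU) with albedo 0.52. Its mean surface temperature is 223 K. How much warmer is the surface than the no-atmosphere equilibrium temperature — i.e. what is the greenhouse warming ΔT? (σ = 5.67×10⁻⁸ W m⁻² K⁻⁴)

ΔT ≈ 56.4 K

S = 2220/2.47² = 363.9 W m⁻².
T_eq = [S(1−A)/(4σ)]^(1/4) = [363.9×0.48/(4×5.67×10⁻⁸)]^(1/4) = 166.6 K.
ΔT = T_surf − T_eq = 223 − 166.6.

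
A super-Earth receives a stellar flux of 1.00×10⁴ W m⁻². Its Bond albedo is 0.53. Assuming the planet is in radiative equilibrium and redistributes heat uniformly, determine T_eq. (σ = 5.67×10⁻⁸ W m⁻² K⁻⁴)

T_eq ≈ 379 K

Energy balance: absorbed = emitted ⇒ πR²·S(1−A) = 4πR²·σT_eq⁴, so T_eq⁴ = S(1−A)/(4σ).
T_eq = [1.00×10⁴ × 0.47 / (4 × 5.67×10⁻⁸)]^(1/4) = (2.07×10¹⁰)^(1/4) = 379 K.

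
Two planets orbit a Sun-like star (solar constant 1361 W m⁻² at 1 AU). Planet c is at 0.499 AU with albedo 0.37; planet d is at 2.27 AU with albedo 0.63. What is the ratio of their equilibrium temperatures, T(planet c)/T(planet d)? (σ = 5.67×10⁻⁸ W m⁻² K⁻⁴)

T_eq = [S₀(1−A)/(4σd²)]^(1/4), so T ∝ (1−A)^(1/4) / √d.
T₁ = [1361×0.63/(4×5.67×10⁻⁸×0.499²)]^(1/4) = 351.03 K.
T₂ = [1361×0.37/(4×5.67×10⁻⁸×2.27²)]^(1/4) = 144.08 K.

T₁/T₂ ≈ 2.436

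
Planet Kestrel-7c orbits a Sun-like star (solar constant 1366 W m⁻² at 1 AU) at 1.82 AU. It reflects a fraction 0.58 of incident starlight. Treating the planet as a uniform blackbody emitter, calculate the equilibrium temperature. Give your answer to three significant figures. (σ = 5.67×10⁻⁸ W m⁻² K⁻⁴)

Flux at 1.82 AU: S = 1366/1.82² = 412 W m⁻².
Energy balance: absorbed = emitted ⇒ πR²·S(1−A) = 4πR²·σT_eq⁴, so T_eq⁴ = S(1−A)/(4σ).
T_eq = [412 × 0.42 / (4 × 5.67×10⁻⁸)]^(1/4) = (7.64×10⁸)^(1/4) = 166 K.

T_eq ≈ 166 K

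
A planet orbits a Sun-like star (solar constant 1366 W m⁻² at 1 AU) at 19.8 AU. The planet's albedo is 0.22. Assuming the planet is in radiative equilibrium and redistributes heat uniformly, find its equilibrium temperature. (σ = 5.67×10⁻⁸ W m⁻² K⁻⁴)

T_eq ≈ 58.8 K

Flux at 19.8 AU: S = 1366/19.8² = 3.48 W m⁻².
Energy balance: absorbed = emitted ⇒ πR²·S(1−A) = 4πR²·σT_eq⁴, so T_eq⁴ = S(1−A)/(4σ).
T_eq = [3.48 × 0.78 / (4 × 5.67×10⁻⁸)]^(1/4) = (1.20×10⁷)^(1/4) = 58.8 K.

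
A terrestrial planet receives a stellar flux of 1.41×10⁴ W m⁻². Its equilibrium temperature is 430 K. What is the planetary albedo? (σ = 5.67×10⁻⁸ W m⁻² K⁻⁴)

A ≈ 0.45

From T_eq⁴ = S(1−A)/(4σ): 1−A = 4σT_eq⁴/S.
1−A = 4 × 5.67×10⁻⁸ × (430)⁴ / 1.41×10⁴ = 0.550.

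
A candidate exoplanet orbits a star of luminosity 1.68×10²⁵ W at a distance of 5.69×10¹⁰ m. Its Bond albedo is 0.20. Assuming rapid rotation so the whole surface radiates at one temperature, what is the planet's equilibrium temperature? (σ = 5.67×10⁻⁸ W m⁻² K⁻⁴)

Flux: S = L/(4πd²) = 1.68×10²⁵/(4π×(5.69×10¹⁰)²) = 413 W m⁻².
Energy balance: absorbed = emitted ⇒ πR²·S(1−A) = 4πR²·σT_eq⁴, so T_eq⁴ = S(1−A)/(4σ).
T_eq = [413 × 0.80 / (4 × 5.67×10⁻⁸)]^(1/4) = (1.46×10⁹)^(1/4) = 195 K.

T_eq ≈ 195 K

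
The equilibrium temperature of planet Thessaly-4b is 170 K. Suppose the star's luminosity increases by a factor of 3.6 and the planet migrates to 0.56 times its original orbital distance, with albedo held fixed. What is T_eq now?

T_eq ≈ 313 K

T_eq ∝ L^(1/4) · d^(−1/2).
T′ = 170 × 3.6^(1/4) / 0.56^(1/2) = 313 K.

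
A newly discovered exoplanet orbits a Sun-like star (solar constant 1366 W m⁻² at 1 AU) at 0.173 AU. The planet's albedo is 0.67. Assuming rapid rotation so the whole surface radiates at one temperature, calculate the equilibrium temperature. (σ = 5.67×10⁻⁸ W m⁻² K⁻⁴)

T_eq ≈ 508 K

Flux at 0.173 AU: S = 1366/0.173² = 4.56×10⁴ W m⁻².
Energy balance: absorbed = emitted ⇒ πR²·S(1−A) = 4πR²·σT_eq⁴, so T_eq⁴ = S(1−A)/(4σ).
T_eq = [4.56×10⁴ × 0.33 / (4 × 5.67×10⁻⁸)]^(1/4) = (6.64×10¹⁰)^(1/4) = 508 K.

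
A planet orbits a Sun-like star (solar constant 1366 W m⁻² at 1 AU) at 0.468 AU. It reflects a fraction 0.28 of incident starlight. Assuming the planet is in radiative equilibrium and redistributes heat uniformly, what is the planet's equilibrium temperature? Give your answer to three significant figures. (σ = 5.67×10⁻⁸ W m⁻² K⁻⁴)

T_eq ≈ 375 K

Flux at 0.468 AU: S = 1366/0.468² = 6240 W m⁻².
Energy balance: absorbed = emitted ⇒ πR²·S(1−A) = 4πR²·σT_eq⁴, so T_eq⁴ = S(1−A)/(4σ).
T_eq = [6240 × 0.72 / (4 × 5.67×10⁻⁸)]^(1/4) = (1.98×10¹⁰)^(1/4) = 375 K.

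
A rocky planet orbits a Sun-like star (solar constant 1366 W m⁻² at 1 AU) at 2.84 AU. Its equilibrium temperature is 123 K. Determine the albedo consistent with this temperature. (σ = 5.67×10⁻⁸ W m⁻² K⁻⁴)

Flux at 2.84 AU: S = 1366/2.84² = 169 W m⁻².
From T_eq⁴ = S(1−A)/(4σ): 1−A = 4σT_eq⁴/S.
1−A = 4 × 5.67×10⁻⁸ × (123)⁴ / 169 = 0.307.

A ≈ 0.69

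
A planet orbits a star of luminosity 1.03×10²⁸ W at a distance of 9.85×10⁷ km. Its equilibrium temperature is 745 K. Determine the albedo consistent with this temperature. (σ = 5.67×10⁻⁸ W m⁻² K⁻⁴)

A ≈ 0.17

d = 9.85×10⁷ km = 9.85×10¹⁰ m.
Flux: S = L/(4πd²) = 1.03×10²⁸/(4π×(9.85×10¹⁰)²) = 8.45×10⁴ W m⁻².
From T_eq⁴ = S(1−A)/(4σ): 1−A = 4σT_eq⁴/S.
1−A = 4 × 5.67×10⁻⁸ × (745)⁴ / 8.45×10⁴ = 0.827.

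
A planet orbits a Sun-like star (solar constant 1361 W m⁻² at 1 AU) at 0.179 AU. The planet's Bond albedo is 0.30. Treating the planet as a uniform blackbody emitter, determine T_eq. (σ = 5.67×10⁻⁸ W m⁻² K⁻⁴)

Flux at 0.179 AU: S = 1361/0.179² = 4.25×10⁴ W m⁻².
Energy balance: absorbed = emitted ⇒ πR²·S(1−A) = 4πR²·σT_eq⁴, so T_eq⁴ = S(1−A)/(4σ).
T_eq = [4.25×10⁴ × 0.70 / (4 × 5.67×10⁻⁸)]^(1/4) = (1.31×10¹¹)^(1/4) = 602 K.

T_eq ≈ 602 K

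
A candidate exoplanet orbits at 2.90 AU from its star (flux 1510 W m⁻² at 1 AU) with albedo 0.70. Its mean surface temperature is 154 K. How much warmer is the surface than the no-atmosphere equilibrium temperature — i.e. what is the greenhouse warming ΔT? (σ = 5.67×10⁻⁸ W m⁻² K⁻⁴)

S = 1510/2.90² = 179.5 W m⁻².
T_eq = [S(1−A)/(4σ)]^(1/4) = [179.5×0.30/(4×5.67×10⁻⁸)]^(1/4) = 124.1 K.
ΔT = T_surf − T_eq = 154 − 124.1.

ΔT ≈ 29.9 K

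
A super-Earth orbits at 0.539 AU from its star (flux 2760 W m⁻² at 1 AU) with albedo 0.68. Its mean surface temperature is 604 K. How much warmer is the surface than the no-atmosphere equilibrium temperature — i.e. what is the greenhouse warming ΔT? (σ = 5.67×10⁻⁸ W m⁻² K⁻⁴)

S = 2760/0.539² = 9500 W m⁻².
T_eq = [S(1−A)/(4σ)]^(1/4) = [9500×0.32/(4×5.67×10⁻⁸)]^(1/4) = 340.3 K.
ΔT = T_surf − T_eq = 604 − 340.3.

ΔT ≈ 263.7 K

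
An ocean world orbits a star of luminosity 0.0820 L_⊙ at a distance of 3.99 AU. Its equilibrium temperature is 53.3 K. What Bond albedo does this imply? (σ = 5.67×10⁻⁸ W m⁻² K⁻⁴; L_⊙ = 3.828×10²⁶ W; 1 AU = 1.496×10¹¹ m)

d = 3.99 AU = 5.97×10¹¹ m.
L = 0.0820 × 3.828×10²⁶ = 3.14×10²⁵ W.
Flux: S = L/(4πd²) = 3.14×10²⁵/(4π×(5.97×10¹¹)²) = 7.01 W m⁻².
From T_eq⁴ = S(1−A)/(4σ): 1−A = 4σT_eq⁴/S.
1−A = 4 × 5.67×10⁻⁸ × (53.3)⁴ / 7.01 = 0.261.

A ≈ 0.74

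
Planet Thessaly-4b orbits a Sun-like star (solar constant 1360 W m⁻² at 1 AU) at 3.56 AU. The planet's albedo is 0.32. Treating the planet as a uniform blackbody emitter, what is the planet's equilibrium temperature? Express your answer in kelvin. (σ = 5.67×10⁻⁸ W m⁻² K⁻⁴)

T_eq ≈ 134 K

Flux at 3.56 AU: S = 1360/3.56² = 107 W m⁻².
Energy balance: absorbed = emitted ⇒ πR²·S(1−A) = 4πR²·σT_eq⁴, so T_eq⁴ = S(1−A)/(4σ).
T_eq = [107 × 0.68 / (4 × 5.67×10⁻⁸)]^(1/4) = (3.22×10⁸)^(1/4) = 134 K.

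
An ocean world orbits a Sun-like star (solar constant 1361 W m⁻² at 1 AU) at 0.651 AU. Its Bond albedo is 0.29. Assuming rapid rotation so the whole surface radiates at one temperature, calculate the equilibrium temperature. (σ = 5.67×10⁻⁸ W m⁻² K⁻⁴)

T_eq ≈ 317 K

Flux at 0.651 AU: S = 1361/0.651² = 3210 W m⁻².
Energy balance: absorbed = emitted ⇒ πR²·S(1−A) = 4πR²·σT_eq⁴, so T_eq⁴ = S(1−A)/(4σ).
T_eq = [3210 × 0.71 / (4 × 5.67×10⁻⁸)]^(1/4) = (1.01×10¹⁰)^(1/4) = 317 K.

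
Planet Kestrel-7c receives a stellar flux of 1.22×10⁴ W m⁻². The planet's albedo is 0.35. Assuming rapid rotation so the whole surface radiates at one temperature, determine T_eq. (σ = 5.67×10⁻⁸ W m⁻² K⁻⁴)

T_eq ≈ 432 K

Energy balance: absorbed = emitted ⇒ πR²·S(1−A) = 4πR²·σT_eq⁴, so T_eq⁴ = S(1−A)/(4σ).
T_eq = [1.22×10⁴ × 0.65 / (4 × 5.67×10⁻⁸)]^(1/4) = (3.50×10¹⁰)^(1/4) = 432 K.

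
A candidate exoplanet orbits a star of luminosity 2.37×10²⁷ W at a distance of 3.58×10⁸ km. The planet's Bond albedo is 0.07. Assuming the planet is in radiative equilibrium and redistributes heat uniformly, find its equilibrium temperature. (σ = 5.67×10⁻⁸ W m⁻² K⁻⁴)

T_eq ≈ 279 K

d = 3.58×10⁸ km = 3.58×10¹¹ m.
Flux: S = L/(4πd²) = 2.37×10²⁷/(4π×(3.58×10¹¹)²) = 1470 W m⁻².
Energy balance: absorbed = emitted ⇒ πR²·S(1−A) = 4πR²·σT_eq⁴, so T_eq⁴ = S(1−A)/(4σ).
T_eq = [1470 × 0.93 / (4 × 5.67×10⁻⁸)]^(1/4) = (6.03×10⁹)^(1/4) = 279 K.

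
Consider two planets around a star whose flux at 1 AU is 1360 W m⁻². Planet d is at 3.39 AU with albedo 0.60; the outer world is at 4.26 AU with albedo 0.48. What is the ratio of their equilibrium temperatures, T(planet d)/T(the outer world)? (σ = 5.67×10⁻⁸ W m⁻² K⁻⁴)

T_eq = [S₀(1−A)/(4σd²)]^(1/4), so T ∝ (1−A)^(1/4) / √d.
T₁ = [1360×0.40/(4×5.67×10⁻⁸×3.39²)]^(1/4) = 120.20 K.
T₂ = [1360×0.52/(4×5.67×10⁻⁸×4.26²)]^(1/4) = 114.49 K.

T₁/T₂ ≈ 1.050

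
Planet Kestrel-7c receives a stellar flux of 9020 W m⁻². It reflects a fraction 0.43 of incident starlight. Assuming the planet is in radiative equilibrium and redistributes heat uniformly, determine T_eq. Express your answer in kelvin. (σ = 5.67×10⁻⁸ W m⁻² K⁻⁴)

Energy balance: absorbed = emitted ⇒ πR²·S(1−A) = 4πR²·σT_eq⁴, so T_eq⁴ = S(1−A)/(4σ).
T_eq = [9020 × 0.57 / (4 × 5.67×10⁻⁸)]^(1/4) = (2.27×10¹⁰)^(1/4) = 388 K.

T_eq ≈ 388 K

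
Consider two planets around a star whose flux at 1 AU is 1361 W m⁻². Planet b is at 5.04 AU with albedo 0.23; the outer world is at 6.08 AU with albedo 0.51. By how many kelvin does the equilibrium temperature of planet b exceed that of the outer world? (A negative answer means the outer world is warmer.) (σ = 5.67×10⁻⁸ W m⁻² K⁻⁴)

T_eq = [S₀(1−A)/(4σd²)]^(1/4), so T ∝ (1−A)^(1/4) / √d.
T₁ = [1361×0.77/(4×5.67×10⁻⁸×5.04²)]^(1/4) = 116.13 K.
T₂ = [1361×0.49/(4×5.67×10⁻⁸×6.08²)]^(1/4) = 94.44 K.

ΔT ≈ 21.7 K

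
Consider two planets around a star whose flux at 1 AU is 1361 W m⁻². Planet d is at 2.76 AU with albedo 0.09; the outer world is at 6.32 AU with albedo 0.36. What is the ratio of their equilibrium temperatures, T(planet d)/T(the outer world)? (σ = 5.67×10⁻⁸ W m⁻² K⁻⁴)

T_eq = [S₀(1−A)/(4σd²)]^(1/4), so T ∝ (1−A)^(1/4) / √d.
T₁ = [1361×0.91/(4×5.67×10⁻⁸×2.76²)]^(1/4) = 163.63 K.
T₂ = [1361×0.64/(4×5.67×10⁻⁸×6.32²)]^(1/4) = 99.02 K.

T₁/T₂ ≈ 1.652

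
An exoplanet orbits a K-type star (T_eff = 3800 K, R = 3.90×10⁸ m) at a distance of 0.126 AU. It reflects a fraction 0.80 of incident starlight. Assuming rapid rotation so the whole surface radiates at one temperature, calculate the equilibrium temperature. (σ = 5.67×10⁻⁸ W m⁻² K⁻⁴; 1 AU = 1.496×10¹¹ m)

d = 0.126 AU = 1.88×10¹⁰ m.
L = 4πR_⋆²σT_⋆⁴ = 4π(3.90×10⁸)² × 5.67×10⁻⁸ × (3800)⁴ = 2.26×10²⁵ W.
S = L/(4πd²) = 5060 W m⁻².
Energy balance: absorbed = emitted ⇒ πR²·S(1−A) = 4πR²·σT_eq⁴, so T_eq⁴ = S(1−A)/(4σ).
T_eq = [5060 × 0.20 / (4 × 5.67×10⁻⁸)]^(1/4) = (4.46×10⁹)^(1/4) = 258 K.

T_eq ≈ 258 K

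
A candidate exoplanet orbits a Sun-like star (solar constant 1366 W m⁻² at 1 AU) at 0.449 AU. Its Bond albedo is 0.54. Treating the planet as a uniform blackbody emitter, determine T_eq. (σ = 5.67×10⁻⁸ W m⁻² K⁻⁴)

Flux at 0.449 AU: S = 1366/0.449² = 6780 W m⁻².
Energy balance: absorbed = emitted ⇒ πR²·S(1−A) = 4πR²·σT_eq⁴, so T_eq⁴ = S(1−A)/(4σ).
T_eq = [6780 × 0.46 / (4 × 5.67×10⁻⁸)]^(1/4) = (1.37×10¹⁰)^(1/4) = 342 K.

T_eq ≈ 342 K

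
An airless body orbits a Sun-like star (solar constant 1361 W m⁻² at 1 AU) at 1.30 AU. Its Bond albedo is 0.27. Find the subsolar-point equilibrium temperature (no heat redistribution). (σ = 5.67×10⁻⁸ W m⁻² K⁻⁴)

T_ss ≈ 319 K

Flux at 1.30 AU: S = 1361/1.30² = 805 W m⁻².
At the subsolar point the surface absorbs S(1−A) and emits σT⁴ per unit area — no factor of 4, since only the local patch is in balance.
T = [805 × 0.73 / 5.67×10⁻⁸]^(1/4) = (1.04×10¹⁰)^(1/4) = 319 K.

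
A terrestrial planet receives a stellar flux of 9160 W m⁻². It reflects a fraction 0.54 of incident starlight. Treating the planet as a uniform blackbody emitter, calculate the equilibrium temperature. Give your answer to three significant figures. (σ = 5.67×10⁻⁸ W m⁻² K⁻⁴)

Energy balance: absorbed = emitted ⇒ πR²·S(1−A) = 4πR²·σT_eq⁴, so T_eq⁴ = S(1−A)/(4σ).
T_eq = [9160 × 0.46 / (4 × 5.67×10⁻⁸)]^(1/4) = (1.86×10¹⁰)^(1/4) = 369 K.

T_eq ≈ 369 K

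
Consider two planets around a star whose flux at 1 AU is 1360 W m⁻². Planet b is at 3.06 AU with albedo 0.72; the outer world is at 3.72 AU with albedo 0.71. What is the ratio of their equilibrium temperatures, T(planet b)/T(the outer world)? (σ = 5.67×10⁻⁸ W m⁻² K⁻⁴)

T_eq = [S₀(1−A)/(4σd²)]^(1/4), so T ∝ (1−A)^(1/4) / √d.
T₁ = [1360×0.28/(4×5.67×10⁻⁸×3.06²)]^(1/4) = 115.72 K.
T₂ = [1360×0.29/(4×5.67×10⁻⁸×3.72²)]^(1/4) = 105.88 K.

T₁/T₂ ≈ 1.093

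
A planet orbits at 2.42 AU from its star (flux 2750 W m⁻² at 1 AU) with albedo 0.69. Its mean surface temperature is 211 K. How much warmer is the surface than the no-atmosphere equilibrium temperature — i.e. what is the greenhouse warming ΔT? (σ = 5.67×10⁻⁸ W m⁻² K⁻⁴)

S = 2750/2.42² = 469.6 W m⁻².
T_eq = [S(1−A)/(4σ)]^(1/4) = [469.6×0.31/(4×5.67×10⁻⁸)]^(1/4) = 159.2 K.
ΔT = T_surf − T_eq = 211 − 159.2.

ΔT ≈ 51.8 K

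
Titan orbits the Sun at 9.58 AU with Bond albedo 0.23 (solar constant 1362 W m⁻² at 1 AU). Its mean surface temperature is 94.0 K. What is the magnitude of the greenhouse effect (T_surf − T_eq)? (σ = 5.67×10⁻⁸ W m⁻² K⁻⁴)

S = 1362/9.58² = 14.84 W m⁻².
T_eq = [S(1−A)/(4σ)]^(1/4) = [14.84×0.77/(4×5.67×10⁻⁸)]^(1/4) = 84.3 K.
ΔT = T_surf − T_eq = 94 − 84.3.

ΔT ≈ 9.7 K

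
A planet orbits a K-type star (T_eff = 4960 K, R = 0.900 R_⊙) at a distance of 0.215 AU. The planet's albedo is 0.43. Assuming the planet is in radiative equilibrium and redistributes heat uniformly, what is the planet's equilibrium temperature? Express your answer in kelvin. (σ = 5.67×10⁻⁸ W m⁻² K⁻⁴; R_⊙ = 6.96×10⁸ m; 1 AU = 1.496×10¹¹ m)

T_eq ≈ 425 K

R_⋆ = 0.900 × 6.96×10⁸ = 6.26×10⁸ m.
d = 0.215 AU = 3.22×10¹⁰ m.
L = 4πR_⋆²σT_⋆⁴ = 4π(6.26×10⁸)² × 5.67×10⁻⁸ × (4960)⁴ = 1.69×10²⁶ W.
S = L/(4πd²) = 1.30×10⁴ W m⁻².
Energy balance: absorbed = emitted ⇒ πR²·S(1−A) = 4πR²·σT_eq⁴, so T_eq⁴ = S(1−A)/(4σ).
T_eq = [1.30×10⁴ × 0.57 / (4 × 5.67×10⁻⁸)]^(1/4) = (3.27×10¹⁰)^(1/4) = 425 K.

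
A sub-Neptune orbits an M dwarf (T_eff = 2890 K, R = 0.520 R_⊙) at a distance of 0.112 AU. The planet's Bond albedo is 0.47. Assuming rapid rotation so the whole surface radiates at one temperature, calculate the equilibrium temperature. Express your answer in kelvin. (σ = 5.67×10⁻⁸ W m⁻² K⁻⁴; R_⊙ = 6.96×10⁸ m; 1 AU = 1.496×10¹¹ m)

R_⋆ = 0.520 × 6.96×10⁸ = 3.62×10⁸ m.
d = 0.112 AU = 1.68×10¹⁰ m.
L = 4πR_⋆²σT_⋆⁴ = 4π(3.62×10⁸)² × 5.67×10⁻⁸ × (2890)⁴ = 6.51×10²⁴ W.
S = L/(4πd²) = 1850 W m⁻².
Energy balance: absorbed = emitted ⇒ πR²·S(1−A) = 4πR²·σT_eq⁴, so T_eq⁴ = S(1−A)/(4σ).
T_eq = [1850 × 0.53 / (4 × 5.67×10⁻⁸)]^(1/4) = (4.31×10⁹)^(1/4) = 256 K.

T_eq ≈ 256 K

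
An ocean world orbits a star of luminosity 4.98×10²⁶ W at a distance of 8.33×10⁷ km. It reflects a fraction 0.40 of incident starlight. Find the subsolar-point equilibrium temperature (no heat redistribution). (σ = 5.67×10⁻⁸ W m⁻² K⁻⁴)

d = 8.33×10⁷ km = 8.33×10¹⁰ m.
Flux: S = L/(4πd²) = 4.98×10²⁶/(4π×(8.33×10¹⁰)²) = 5710 W m⁻².
At the subsolar point the surface absorbs S(1−A) and emits σT⁴ per unit area — no factor of 4, since only the local patch is in balance.
T = [5710 × 0.60 / 5.67×10⁻⁸]^(1/4) = (6.04×10¹⁰)^(1/4) = 496 K.

T_ss ≈ 496 K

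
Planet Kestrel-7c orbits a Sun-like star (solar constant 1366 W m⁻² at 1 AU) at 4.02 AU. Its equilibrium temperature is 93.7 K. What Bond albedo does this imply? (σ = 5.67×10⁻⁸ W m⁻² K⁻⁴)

Flux at 4.02 AU: S = 1366/4.02² = 84.5 W m⁻².
From T_eq⁴ = S(1−A)/(4σ): 1−A = 4σT_eq⁴/S.
1−A = 4 × 5.67×10⁻⁸ × (93.7)⁴ / 84.5 = 0.207.

A ≈ 0.79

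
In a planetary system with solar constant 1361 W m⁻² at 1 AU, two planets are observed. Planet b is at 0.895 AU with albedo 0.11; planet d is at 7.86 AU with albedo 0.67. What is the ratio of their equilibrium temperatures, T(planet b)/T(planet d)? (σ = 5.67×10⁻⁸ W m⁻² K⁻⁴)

T₁/T₂ ≈ 3.798

T_eq = [S₀(1−A)/(4σd²)]^(1/4), so T ∝ (1−A)^(1/4) / √d.
T₁ = [1361×0.89/(4×5.67×10⁻⁸×0.895²)]^(1/4) = 285.75 K.
T₂ = [1361×0.33/(4×5.67×10⁻⁸×7.86²)]^(1/4) = 75.24 K.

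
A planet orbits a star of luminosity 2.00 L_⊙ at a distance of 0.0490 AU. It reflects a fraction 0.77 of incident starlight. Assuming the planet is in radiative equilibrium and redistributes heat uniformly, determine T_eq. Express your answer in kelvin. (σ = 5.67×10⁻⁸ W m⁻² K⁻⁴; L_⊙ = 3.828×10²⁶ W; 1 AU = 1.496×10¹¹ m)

T_eq ≈ 1040 K

d = 0.0490 AU = 7.33×10⁹ m.
L = 2.00 × 3.828×10²⁶ = 7.66×10²⁶ W.
Flux: S = L/(4πd²) = 7.66×10²⁶/(4π×(7.33×10⁹)²) = 1.13×10⁶ W m⁻².
Energy balance: absorbed = emitted ⇒ πR²·S(1−A) = 4πR²·σT_eq⁴, so T_eq⁴ = S(1−A)/(4σ).
T_eq = [1.13×10⁶ × 0.23 / (4 × 5.67×10⁻⁸)]^(1/4) = (1.15×10¹²)^(1/4) = 1040 K.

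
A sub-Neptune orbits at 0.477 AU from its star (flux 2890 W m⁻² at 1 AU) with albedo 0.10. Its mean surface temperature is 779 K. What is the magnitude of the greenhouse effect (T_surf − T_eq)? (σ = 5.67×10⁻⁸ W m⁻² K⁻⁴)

ΔT ≈ 305.2 K

S = 2890/0.477² = 1.270×10⁴ W m⁻².
T_eq = [S(1−A)/(4σ)]^(1/4) = [1.270×10⁴×0.90/(4×5.67×10⁻⁸)]^(1/4) = 473.8 K.
ΔT = T_surf − T_eq = 779 − 473.8.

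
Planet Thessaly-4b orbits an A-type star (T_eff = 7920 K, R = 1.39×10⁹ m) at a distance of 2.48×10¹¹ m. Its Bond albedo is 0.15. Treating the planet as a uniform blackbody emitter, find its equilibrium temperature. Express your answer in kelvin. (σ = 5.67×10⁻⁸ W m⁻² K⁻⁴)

L = 4πR_⋆²σT_⋆⁴ = 4π(1.39×10⁹)² × 5.67×10⁻⁸ × (7920)⁴ = 5.42×10²⁷ W.
S = L/(4πd²) = 7010 W m⁻².
Energy balance: absorbed = emitted ⇒ πR²·S(1−A) = 4πR²·σT_eq⁴, so T_eq⁴ = S(1−A)/(4σ).
T_eq = [7010 × 0.85 / (4 × 5.67×10⁻⁸)]^(1/4) = (2.63×10¹⁰)^(1/4) = 403 K.

T_eq ≈ 403 K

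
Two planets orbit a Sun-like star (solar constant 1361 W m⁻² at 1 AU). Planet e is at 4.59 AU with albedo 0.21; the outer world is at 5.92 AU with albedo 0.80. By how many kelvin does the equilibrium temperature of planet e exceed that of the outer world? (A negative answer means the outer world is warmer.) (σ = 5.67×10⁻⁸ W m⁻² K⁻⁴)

ΔT ≈ 46.0 K

T_eq = [S₀(1−A)/(4σd²)]^(1/4), so T ∝ (1−A)^(1/4) / √d.
T₁ = [1361×0.79/(4×5.67×10⁻⁸×4.59²)]^(1/4) = 122.48 K.
T₂ = [1361×0.20/(4×5.67×10⁻⁸×5.92²)]^(1/4) = 76.50 K.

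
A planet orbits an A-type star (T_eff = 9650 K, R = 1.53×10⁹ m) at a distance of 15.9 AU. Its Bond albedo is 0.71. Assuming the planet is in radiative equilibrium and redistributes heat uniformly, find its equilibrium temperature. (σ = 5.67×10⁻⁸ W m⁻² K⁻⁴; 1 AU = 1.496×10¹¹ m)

d = 15.9 AU = 2.38×10¹² m.
L = 4πR_⋆²σT_⋆⁴ = 4π(1.53×10⁹)² × 5.67×10⁻⁸ × (9650)⁴ = 1.45×10²⁸ W.
S = L/(4πd²) = 203 W m⁻².
Energy balance: absorbed = emitted ⇒ πR²·S(1−A) = 4πR²·σT_eq⁴, so T_eq⁴ = S(1−A)/(4σ).
T_eq = [203 × 0.29 / (4 × 5.67×10⁻⁸)]^(1/4) = (2.60×10⁸)^(1/4) = 127 K.

T_eq ≈ 127 K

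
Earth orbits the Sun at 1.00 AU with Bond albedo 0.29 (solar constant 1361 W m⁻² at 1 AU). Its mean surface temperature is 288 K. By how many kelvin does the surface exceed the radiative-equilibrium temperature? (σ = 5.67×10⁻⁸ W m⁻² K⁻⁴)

ΔT ≈ 32.5 K

S = 1361/1.00² = 1361 W m⁻².
T_eq = [S(1−A)/(4σ)]^(1/4) = [1361×0.71/(4×5.67×10⁻⁸)]^(1/4) = 255.5 K.
ΔT = T_surf − T_eq = 288 − 255.5.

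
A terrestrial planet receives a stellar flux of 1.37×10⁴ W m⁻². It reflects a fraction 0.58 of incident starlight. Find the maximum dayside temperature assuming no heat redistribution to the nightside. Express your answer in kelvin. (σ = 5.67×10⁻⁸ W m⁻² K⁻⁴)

T_ss ≈ 564 K

With no redistribution each surface element balances locally: S(1−A) = σT⁴.
T = [1.37×10⁴ × 0.42 / 5.67×10⁻⁸]^(1/4) = (1.01×10¹¹)^(1/4) = 564 K.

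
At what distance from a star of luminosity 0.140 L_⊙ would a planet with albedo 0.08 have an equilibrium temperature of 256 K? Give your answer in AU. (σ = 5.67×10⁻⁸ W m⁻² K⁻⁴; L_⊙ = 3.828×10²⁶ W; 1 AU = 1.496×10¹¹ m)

L = 0.140 × 3.828×10²⁶ = 5.36×10²⁵ W.
From T_eq⁴ = L(1−A)/(16πσd²): d = √[L(1−A)/(16πσT_eq⁴)].
d = √[5.36×10²⁵ × 0.92 / (16π × 5.67×10⁻⁸ × (256)⁴)] = 6.35×10¹⁰ m = 0.424 AU.

d ≈ 0.424 AU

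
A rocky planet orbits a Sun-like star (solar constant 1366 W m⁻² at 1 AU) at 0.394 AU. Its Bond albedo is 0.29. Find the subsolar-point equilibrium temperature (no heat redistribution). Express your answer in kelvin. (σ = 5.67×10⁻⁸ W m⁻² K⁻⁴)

Flux at 0.394 AU: S = 1366/0.394² = 8800 W m⁻².
At the subsolar point the surface absorbs S(1−A) and emits σT⁴ per unit area — no factor of 4, since only the local patch is in balance.
T = [8800 × 0.71 / 5.67×10⁻⁸]^(1/4) = (1.10×10¹¹)^(1/4) = 576 K.

T_ss ≈ 576 K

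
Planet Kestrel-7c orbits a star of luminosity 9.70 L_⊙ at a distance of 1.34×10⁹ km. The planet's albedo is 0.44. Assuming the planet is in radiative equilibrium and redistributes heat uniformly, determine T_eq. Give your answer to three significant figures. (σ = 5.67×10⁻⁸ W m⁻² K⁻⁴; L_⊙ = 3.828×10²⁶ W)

d = 1.34×10⁹ km = 1.34×10¹² m.
L = 9.70 × 3.828×10²⁶ = 3.71×10²⁷ W.
Flux: S = L/(4πd²) = 3.71×10²⁷/(4π×(1.34×10¹²)²) = 165 W m⁻².
Energy balance: absorbed = emitted ⇒ πR²·S(1−A) = 4πR²·σT_eq⁴, so T_eq⁴ = S(1−A)/(4σ).
T_eq = [165 × 0.56 / (4 × 5.67×10⁻⁸)]^(1/4) = (4.06×10⁸)^(1/4) = 142 K.

T_eq ≈ 142 K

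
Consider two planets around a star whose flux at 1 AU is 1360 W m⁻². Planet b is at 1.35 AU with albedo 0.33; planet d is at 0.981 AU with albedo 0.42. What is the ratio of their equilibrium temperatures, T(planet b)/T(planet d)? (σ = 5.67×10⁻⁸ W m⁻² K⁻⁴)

T_eq = [S₀(1−A)/(4σd²)]^(1/4), so T ∝ (1−A)^(1/4) / √d.
T₁ = [1360×0.67/(4×5.67×10⁻⁸×1.35²)]^(1/4) = 216.68 K.
T₂ = [1360×0.58/(4×5.67×10⁻⁸×0.981²)]^(1/4) = 245.19 K.

T₁/T₂ ≈ 0.884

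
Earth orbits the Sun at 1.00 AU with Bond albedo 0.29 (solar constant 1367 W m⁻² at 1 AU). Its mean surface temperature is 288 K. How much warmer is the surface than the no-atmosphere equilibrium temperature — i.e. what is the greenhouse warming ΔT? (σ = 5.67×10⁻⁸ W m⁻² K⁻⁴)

S = 1367/1.00² = 1367 W m⁻².
T_eq = [S(1−A)/(4σ)]^(1/4) = [1367×0.71/(4×5.67×10⁻⁸)]^(1/4) = 255.8 K.
ΔT = T_surf − T_eq = 288 − 255.8.

ΔT ≈ 32.2 K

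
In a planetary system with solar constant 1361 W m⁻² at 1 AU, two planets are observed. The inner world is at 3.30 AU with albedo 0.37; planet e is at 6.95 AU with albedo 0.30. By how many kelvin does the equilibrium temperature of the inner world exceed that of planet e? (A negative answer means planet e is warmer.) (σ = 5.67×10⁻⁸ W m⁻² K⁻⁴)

ΔT ≈ 39.9 K

T_eq = [S₀(1−A)/(4σd²)]^(1/4), so T ∝ (1−A)^(1/4) / √d.
T₁ = [1361×0.63/(4×5.67×10⁻⁸×3.30²)]^(1/4) = 136.50 K.
T₂ = [1361×0.70/(4×5.67×10⁻⁸×6.95²)]^(1/4) = 96.57 K.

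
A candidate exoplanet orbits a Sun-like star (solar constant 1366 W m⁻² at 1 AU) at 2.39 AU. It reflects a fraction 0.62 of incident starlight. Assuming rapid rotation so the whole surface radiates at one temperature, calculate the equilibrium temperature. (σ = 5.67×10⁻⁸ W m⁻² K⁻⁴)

T_eq ≈ 141 K

Flux at 2.39 AU: S = 1366/2.39² = 239 W m⁻².
Energy balance: absorbed = emitted ⇒ πR²·S(1−A) = 4πR²·σT_eq⁴, so T_eq⁴ = S(1−A)/(4σ).
T_eq = [239 × 0.38 / (4 × 5.67×10⁻⁸)]^(1/4) = (4.01×10⁸)^(1/4) = 141 K.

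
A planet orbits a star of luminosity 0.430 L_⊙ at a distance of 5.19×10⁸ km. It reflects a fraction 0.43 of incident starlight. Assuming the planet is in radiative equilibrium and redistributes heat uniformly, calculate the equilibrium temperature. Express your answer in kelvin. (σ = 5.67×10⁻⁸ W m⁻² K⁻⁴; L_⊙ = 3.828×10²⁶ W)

T_eq ≈ 105 K

d = 5.19×10⁸ km = 5.19×10¹¹ m.
L = 0.430 × 3.828×10²⁶ = 1.65×10²⁶ W.
Flux: S = L/(4πd²) = 1.65×10²⁶/(4π×(5.19×10¹¹)²) = 48.6 W m⁻².
Energy balance: absorbed = emitted ⇒ πR²·S(1−A) = 4πR²·σT_eq⁴, so T_eq⁴ = S(1−A)/(4σ).
T_eq = [48.6 × 0.57 / (4 × 5.67×10⁻⁸)]^(1/4) = (1.22×10⁸)^(1/4) = 105 K.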